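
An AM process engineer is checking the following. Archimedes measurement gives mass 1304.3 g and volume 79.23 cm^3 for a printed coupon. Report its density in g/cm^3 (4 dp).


rho = 1304.3 / 79.23 = 16.4622 g/cm^3


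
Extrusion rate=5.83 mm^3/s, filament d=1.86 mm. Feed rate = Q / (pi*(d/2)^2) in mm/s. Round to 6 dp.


A = pi*(1.86/2)^2 = 2.717163
v = 5.83 / 2.717163 = 2.14562 mm/s


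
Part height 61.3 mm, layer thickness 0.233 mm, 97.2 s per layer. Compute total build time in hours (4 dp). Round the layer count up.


Layers = ceil(61.3/0.233) = 264
t = 264 * 97.2 / 3600 = 7.128 hrs


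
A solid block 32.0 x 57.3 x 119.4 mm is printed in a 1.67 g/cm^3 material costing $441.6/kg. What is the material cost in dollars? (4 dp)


V = 32.0 * 57.3 * 119.4 = 218931.84 mm^3 = 218.93184 cm^3
Mass = 218.93184 * 1.67 / 1000 = 0.36561617 kg
Cost = 0.36561617 * 441.6 = 161.4561 $


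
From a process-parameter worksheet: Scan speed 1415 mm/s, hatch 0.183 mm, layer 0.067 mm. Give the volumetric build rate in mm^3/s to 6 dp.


Rate = 1415 * 0.183 * 0.067 = 17.349315 mm^3/s


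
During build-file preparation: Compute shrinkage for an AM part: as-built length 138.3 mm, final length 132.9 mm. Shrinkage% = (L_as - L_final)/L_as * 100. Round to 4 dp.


Shrinkage = ((138.3-132.9)/138.3)*100 = 3.9046 %


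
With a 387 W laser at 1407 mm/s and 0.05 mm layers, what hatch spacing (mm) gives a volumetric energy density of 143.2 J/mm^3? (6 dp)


h = 387 / (143.2*1407*0.05) = 0.038415 mm


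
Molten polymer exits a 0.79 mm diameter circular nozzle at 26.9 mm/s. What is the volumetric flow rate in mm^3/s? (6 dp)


A = pi*(0.79/2)^2 = 0.49016699 mm^2
Q = 0.49016699 * 26.9 = 13.185492 mm^3/s


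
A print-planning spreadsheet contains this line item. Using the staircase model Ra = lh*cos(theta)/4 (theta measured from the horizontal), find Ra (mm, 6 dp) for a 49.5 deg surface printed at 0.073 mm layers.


Ra = 0.073 * cos(49.5) / 4 = 0.011852 mm


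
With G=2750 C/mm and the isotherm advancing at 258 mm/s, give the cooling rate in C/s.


CR = 2750 * 258 = 709500 C/s


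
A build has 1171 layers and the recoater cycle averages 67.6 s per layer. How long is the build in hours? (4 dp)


t = 1171 * 67.6 / 3600 = 21.9888 hrs


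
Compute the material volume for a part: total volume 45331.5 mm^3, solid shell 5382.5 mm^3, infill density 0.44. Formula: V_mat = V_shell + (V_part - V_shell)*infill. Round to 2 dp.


V_infill = (45331.5 - 5382.5) * 0.44 = 17577.56
V_total = 5382.5 + 17577.56 = 22960.06 mm^3


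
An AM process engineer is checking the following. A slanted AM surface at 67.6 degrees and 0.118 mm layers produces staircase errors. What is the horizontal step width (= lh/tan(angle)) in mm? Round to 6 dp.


step = 0.118 / tan(67.6) = 0.048636 mm


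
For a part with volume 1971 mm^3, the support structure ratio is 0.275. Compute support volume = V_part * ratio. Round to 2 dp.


V_support = 1971 * 0.275 = 542.03 mm^3


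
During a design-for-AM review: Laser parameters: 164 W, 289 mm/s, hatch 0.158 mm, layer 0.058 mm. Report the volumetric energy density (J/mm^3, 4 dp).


E = 164 / (289*0.158*0.058) = 61.9243 J/mm^3


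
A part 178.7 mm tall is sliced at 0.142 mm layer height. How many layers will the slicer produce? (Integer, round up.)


Layers = ceil(178.7/0.142) = 1259


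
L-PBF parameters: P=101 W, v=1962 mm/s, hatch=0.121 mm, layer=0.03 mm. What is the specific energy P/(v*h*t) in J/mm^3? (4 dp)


Build rate = 1962 * 0.121 * 0.03 = 7.12206 mm^3/s
SE = 101 / 7.12206 = 14.1813 J/mm^3


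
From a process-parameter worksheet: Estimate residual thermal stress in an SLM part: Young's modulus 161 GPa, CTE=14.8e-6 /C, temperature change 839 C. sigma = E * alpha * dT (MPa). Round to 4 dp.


sigma = 161*1000 * 14.8e-6 * 839 = 1999.1692 MPa


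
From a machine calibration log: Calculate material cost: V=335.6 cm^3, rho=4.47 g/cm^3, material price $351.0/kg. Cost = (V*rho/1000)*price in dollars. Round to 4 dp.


Mass = 335.6*4.47/1000 = 1.500132 kg
Cost = 1.500132 * 351.0 = 526.5463 $


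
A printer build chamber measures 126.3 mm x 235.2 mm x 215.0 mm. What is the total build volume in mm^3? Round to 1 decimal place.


V = 126.3 * 235.2 * 215.0 = 6386738.4 mm^3


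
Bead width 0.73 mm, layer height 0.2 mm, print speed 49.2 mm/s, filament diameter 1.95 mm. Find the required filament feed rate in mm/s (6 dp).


Q = 0.73 * 0.2 * 49.2 = 7.1832 mm^3/s
A_fil = pi*(1.95/2)^2 = 2.98647652 mm^2
v_feed = 7.1832 / 2.98647652 = 2.405242 mm/s


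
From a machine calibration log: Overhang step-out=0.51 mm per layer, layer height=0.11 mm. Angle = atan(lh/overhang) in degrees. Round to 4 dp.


angle = atan(0.11/0.51) = 12.1715 degrees


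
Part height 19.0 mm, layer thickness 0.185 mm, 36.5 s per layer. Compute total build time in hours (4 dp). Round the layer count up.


Layers = ceil(19.0/0.185) = 103
t = 103 * 36.5 / 3600 = 1.0443 hrs


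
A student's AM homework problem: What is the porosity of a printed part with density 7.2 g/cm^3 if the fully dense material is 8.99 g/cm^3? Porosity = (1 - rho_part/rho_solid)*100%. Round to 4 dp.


Porosity = (1-7.2/8.99)*100 = 19.911 %


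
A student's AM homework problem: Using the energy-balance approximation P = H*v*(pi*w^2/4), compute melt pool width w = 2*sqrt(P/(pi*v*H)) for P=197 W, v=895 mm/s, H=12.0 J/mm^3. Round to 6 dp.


w = 2*sqrt(197/(pi*895*12.0)) = 0.152822 mm


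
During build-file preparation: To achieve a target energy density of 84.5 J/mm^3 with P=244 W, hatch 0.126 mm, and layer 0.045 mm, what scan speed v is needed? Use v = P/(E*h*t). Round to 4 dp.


v = 244 / (84.5*0.126*0.045) = 509.2723 mm/s


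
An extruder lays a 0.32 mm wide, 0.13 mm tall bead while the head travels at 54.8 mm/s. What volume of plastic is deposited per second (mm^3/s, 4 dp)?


Rate = 0.32 * 0.13 * 54.8 = 2.2797 mm^3/s


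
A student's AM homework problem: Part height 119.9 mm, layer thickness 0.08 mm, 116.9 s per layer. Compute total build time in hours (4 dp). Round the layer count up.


Layers = ceil(119.9/0.08) = 1499
t = 1499 * 116.9 / 3600 = 48.6759 hrs


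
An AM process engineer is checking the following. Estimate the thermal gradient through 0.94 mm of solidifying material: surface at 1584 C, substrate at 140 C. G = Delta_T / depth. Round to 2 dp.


G = (1584-140)/0.94 = 1536.17 C/mm


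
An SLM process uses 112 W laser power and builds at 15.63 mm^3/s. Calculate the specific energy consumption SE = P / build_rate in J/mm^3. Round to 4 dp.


SE = 112 / 15.63 = 7.1657 J/mm^3


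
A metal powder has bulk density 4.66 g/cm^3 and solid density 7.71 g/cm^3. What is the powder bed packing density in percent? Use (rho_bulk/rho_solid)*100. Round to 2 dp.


Packing = (4.66/7.71)*100 = 60.44 %


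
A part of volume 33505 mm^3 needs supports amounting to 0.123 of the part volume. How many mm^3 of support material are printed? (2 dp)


V_support = 33505 * 0.123 = 4121.12 mm^3


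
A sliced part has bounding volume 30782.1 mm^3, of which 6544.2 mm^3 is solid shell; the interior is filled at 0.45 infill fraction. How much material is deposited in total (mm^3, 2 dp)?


V_infill = (30782.1 - 6544.2) * 0.45 = 10907.06
V_total = 6544.2 + 10907.06 = 17451.26 mm^3


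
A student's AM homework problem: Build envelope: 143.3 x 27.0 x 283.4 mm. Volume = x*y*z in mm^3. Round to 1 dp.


V = 143.3 * 27.0 * 283.4 = 1096502.9 mm^3


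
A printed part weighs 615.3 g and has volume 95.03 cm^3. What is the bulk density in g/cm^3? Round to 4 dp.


rho = 615.3 / 95.03 = 6.4748 g/cm^3


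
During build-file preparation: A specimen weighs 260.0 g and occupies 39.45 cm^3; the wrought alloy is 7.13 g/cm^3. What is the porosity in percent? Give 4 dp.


rho_part = 260.0 / 39.45 = 6.59062104 g/cm^3
Porosity = (1 - 6.59062104/7.13)*100 = 7.5649 %


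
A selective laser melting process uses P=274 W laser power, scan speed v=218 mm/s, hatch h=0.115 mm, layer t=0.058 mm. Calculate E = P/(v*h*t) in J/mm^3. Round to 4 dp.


E = 274 / (218*0.115*0.058) = 188.4379 J/mm^3


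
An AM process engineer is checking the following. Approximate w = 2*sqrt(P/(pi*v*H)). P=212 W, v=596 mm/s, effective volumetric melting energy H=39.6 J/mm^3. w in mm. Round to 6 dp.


w = 2*sqrt(212/(pi*596*39.6)) = 0.106943 mm


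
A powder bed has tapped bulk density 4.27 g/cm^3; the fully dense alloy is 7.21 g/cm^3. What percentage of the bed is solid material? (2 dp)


Packing = (4.27/7.21)*100 = 59.22 %


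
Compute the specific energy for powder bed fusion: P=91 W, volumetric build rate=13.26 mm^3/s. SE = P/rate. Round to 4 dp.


SE = 91 / 13.26 = 6.8627 J/mm^3


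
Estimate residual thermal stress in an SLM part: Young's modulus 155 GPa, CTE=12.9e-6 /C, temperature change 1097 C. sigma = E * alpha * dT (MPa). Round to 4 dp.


sigma = 155*1000 * 12.9e-6 * 1097 = 2193.4515 MPa


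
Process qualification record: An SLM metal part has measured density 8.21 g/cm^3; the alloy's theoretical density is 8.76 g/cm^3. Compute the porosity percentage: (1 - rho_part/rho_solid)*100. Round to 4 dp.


Porosity = (1-8.21/8.76)*100 = 6.2785 %


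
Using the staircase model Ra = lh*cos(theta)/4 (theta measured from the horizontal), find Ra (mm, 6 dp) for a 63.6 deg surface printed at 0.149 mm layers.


Ra = 0.149 * cos(63.6) / 4 = 0.016563 mm


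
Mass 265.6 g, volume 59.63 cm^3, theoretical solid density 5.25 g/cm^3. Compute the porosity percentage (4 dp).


rho_part = 265.6 / 59.63 = 4.45413383 g/cm^3
Porosity = (1 - 4.45413383/5.25)*100 = 15.1594 %


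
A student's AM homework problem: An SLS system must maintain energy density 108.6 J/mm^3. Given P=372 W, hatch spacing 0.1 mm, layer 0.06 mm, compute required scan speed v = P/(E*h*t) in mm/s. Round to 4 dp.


v = 372 / (108.6*0.1*0.06) = 570.9024 mm/s


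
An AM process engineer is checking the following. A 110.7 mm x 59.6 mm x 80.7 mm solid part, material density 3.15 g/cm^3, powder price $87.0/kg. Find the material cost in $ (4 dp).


V = 110.7 * 59.6 * 80.7 = 532436.004 mm^3 = 532.436004 cm^3
Mass = 532.436004 * 3.15 / 1000 = 1.67717341 kg
Cost = 1.67717341 * 87.0 = 145.9141 $


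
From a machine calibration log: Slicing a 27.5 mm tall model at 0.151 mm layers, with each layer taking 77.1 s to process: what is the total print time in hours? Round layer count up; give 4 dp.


Layers = ceil(27.5/0.151) = 183
t = 183 * 77.1 / 3600 = 3.9193 hrs


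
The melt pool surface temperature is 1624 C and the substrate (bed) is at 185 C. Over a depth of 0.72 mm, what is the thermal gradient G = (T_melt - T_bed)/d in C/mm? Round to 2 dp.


G = (1624-185)/0.72 = 1998.61 C/mm


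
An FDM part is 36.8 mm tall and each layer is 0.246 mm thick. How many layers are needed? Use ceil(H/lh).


Layers = ceil(36.8/0.246) = 150


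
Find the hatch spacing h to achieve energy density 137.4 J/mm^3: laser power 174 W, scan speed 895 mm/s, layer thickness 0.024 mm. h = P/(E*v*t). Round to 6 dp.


h = 174 / (137.4*895*0.024) = 0.058956 mm


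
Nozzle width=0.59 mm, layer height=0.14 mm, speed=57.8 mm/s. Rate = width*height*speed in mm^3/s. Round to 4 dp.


Rate = 0.59 * 0.14 * 57.8 = 4.7743 mm^3/s


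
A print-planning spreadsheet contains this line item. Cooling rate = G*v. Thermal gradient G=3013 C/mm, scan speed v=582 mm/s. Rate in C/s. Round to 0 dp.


CR = 3013 * 582 = 1753566 C/s


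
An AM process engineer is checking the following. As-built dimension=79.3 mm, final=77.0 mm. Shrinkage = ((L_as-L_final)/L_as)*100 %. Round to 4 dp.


Shrinkage = ((79.3-77.0)/79.3)*100 = 2.9004 %


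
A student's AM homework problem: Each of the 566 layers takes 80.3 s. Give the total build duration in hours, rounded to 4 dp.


t = 566 * 80.3 / 3600 = 12.6249 hrs


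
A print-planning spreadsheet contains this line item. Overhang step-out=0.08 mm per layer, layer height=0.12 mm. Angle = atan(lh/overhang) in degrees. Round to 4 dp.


angle = atan(0.12/0.08) = 56.3099 degrees


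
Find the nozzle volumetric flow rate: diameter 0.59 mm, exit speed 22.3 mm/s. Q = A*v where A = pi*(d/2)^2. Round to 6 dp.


A = pi*(0.59/2)^2 = 0.2733971 mm^2
Q = 0.2733971 * 22.3 = 6.096755 mm^3/s


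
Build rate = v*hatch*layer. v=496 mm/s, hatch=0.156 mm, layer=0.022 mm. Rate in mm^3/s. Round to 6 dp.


Rate = 496 * 0.156 * 0.022 = 1.702272 mm^3/s


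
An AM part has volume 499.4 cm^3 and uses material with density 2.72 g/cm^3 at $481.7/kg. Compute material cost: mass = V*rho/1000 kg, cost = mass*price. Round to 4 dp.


Mass = 499.4*2.72/1000 = 1.358368 kg
Cost = 1.358368 * 481.7 = 654.3259 $


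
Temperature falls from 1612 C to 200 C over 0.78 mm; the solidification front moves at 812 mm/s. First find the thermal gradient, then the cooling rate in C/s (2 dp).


G = (1612-200)/0.78 = 1810.25641026 C/mm
CR = 1810.25641026 * 812 = 1469928.21 C/s


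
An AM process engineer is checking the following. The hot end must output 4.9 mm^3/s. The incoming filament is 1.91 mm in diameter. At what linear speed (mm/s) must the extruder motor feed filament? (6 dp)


A = pi*(1.91/2)^2 = 2.865211
v = 4.9 / 2.865211 = 1.710171 mm/s


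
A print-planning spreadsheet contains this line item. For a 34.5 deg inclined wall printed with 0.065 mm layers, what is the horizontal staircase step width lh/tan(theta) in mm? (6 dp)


step = 0.065 / tan(34.5) = 0.094576 mm


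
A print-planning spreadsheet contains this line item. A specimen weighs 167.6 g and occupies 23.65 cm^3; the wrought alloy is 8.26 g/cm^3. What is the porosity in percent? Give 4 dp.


rho_part = 167.6 / 23.65 = 7.08668076 g/cm^3
Porosity = (1 - 7.08668076/8.26)*100 = 14.2048 %


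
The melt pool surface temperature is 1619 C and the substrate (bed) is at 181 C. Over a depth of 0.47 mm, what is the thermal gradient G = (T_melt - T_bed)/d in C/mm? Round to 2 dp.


G = (1619-181)/0.47 = 3059.57 C/mm


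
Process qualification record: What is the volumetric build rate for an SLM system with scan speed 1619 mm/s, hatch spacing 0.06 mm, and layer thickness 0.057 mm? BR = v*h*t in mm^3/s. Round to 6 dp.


Rate = 1619 * 0.06 * 0.057 = 5.53698 mm^3/s


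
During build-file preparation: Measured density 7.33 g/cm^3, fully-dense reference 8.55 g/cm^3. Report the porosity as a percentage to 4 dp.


Porosity = (1-7.33/8.55)*100 = 14.269 %


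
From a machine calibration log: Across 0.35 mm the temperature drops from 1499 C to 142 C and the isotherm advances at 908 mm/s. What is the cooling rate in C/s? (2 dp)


G = (1499-142)/0.35 = 3877.14285714 C/mm
CR = 3877.14285714 * 908 = 3520445.71 C/s


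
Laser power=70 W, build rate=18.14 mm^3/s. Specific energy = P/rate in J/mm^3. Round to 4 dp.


SE = 70 / 18.14 = 3.8589 J/mm^3


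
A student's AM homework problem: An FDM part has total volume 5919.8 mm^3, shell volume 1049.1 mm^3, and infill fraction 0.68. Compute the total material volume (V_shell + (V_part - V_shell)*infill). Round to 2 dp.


V_infill = (5919.8 - 1049.1) * 0.68 = 3312.08
V_total = 1049.1 + 3312.08 = 4361.18 mm^3


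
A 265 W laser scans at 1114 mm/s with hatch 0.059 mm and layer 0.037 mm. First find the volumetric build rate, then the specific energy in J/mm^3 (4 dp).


Build rate = 1114 * 0.059 * 0.037 = 2.431862 mm^3/s
SE = 265 / 2.431862 = 108.97 J/mm^3


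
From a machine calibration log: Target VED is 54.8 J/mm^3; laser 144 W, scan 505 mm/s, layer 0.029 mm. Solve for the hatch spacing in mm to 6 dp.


h = 144 / (54.8*505*0.029) = 0.179429 mm


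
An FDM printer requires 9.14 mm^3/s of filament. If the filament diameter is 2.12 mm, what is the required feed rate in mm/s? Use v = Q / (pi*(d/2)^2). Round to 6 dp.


A = pi*(2.12/2)^2 = 3.529894
v = 9.14 / 3.529894 = 2.589313 mm/s


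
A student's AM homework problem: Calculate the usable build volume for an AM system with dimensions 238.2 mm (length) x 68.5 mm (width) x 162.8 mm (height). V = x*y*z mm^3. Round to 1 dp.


V = 238.2 * 68.5 * 162.8 = 2656358.8 mm^3


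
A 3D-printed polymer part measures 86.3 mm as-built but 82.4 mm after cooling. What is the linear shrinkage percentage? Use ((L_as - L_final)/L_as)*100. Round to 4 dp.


Shrinkage = ((86.3-82.4)/86.3)*100 = 4.5191 %


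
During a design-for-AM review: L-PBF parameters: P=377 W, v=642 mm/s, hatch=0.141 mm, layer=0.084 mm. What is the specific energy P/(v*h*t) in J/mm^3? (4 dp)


Build rate = 642 * 0.141 * 0.084 = 7.603848 mm^3/s
SE = 377 / 7.603848 = 49.5802 J/mm^3


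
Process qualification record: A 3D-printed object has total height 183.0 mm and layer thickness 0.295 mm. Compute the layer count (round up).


Layers = ceil(183.0/0.295) = 621


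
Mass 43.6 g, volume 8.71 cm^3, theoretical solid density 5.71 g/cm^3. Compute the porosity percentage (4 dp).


rho_part = 43.6 / 8.71 = 5.00574053 g/cm^3
Porosity = (1 - 5.00574053/5.71)*100 = 12.3338 %


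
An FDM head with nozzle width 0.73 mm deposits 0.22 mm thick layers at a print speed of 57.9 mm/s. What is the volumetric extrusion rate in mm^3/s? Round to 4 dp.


Rate = 0.73 * 0.22 * 57.9 = 9.2987 mm^3/s


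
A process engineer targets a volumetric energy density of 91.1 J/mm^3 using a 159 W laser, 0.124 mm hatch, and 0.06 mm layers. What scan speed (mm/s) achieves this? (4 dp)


v = 159 / (91.1*0.124*0.06) = 234.588 mm/s


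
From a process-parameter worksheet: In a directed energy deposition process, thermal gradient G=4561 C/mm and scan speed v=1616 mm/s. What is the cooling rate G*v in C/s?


CR = 4561 * 1616 = 7370576 C/s


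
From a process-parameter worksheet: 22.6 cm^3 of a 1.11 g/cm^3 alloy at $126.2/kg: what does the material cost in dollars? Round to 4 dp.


Mass = 22.6*1.11/1000 = 0.025086 kg
Cost = 0.025086 * 126.2 = 3.1659 $


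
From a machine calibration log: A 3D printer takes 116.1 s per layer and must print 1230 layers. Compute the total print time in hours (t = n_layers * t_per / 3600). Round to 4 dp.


t = 1230 * 116.1 / 3600 = 39.6675 hrs


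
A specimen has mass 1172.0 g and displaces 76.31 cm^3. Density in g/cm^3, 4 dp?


rho = 1172.0 / 76.31 = 15.3584 g/cm^3


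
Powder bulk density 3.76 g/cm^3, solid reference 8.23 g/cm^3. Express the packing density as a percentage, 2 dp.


Packing = (3.76/8.23)*100 = 45.69 %


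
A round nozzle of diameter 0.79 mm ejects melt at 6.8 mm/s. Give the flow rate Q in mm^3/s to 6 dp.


A = pi*(0.79/2)^2 = 0.49016699 mm^2
Q = 0.49016699 * 6.8 = 3.333136 mm^3/s


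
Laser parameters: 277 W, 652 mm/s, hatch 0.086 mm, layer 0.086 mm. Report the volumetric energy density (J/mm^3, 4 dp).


E = 277 / (652*0.086*0.086) = 57.4428 J/mm^3


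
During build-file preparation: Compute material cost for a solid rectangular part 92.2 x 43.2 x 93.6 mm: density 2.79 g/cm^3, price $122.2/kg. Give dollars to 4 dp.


V = 92.2 * 43.2 * 93.6 = 372812.544 mm^3 = 372.812544 cm^3
Mass = 372.812544 * 2.79 / 1000 = 1.040147 kg
Cost = 1.040147 * 122.2 = 127.106 $


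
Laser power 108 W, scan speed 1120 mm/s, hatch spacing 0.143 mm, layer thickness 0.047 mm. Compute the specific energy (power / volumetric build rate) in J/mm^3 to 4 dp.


Build rate = 1120 * 0.143 * 0.047 = 7.52752 mm^3/s
SE = 108 / 7.52752 = 14.3474 J/mm^3


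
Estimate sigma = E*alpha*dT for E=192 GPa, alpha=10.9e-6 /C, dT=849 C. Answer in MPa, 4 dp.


sigma = 192*1000 * 10.9e-6 * 849 = 1776.7872 MPa


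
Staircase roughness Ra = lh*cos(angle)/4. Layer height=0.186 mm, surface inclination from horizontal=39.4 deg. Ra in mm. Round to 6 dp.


Ra = 0.186 * cos(39.4) / 4 = 0.035932 mm


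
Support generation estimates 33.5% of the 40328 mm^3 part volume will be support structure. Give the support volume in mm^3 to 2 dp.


V_support = 40328 * 0.335 = 13509.88 mm^3


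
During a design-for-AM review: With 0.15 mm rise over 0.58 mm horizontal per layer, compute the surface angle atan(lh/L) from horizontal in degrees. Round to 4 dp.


angle = atan(0.15/0.58) = 14.5002 degrees


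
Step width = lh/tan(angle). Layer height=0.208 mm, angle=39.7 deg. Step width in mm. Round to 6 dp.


step = 0.208 / tan(39.7) = 0.250537 mm


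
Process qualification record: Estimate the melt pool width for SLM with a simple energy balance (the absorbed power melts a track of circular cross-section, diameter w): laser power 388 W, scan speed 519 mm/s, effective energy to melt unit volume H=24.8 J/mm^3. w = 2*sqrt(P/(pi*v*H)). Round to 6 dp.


w = 2*sqrt(388/(pi*519*24.8)) = 0.195912 mm


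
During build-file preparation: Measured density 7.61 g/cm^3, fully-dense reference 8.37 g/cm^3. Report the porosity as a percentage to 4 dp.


Porosity = (1-7.61/8.37)*100 = 9.08 %


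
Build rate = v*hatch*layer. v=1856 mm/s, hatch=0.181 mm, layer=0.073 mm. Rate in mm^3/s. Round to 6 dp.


Rate = 1856 * 0.181 * 0.073 = 24.523328 mm^3/s


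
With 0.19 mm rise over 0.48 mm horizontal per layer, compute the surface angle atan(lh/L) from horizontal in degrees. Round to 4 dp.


angle = atan(0.19/0.48) = 21.5953 degrees


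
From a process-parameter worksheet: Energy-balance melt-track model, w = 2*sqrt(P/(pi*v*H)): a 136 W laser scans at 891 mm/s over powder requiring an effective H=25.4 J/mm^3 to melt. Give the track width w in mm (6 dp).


w = 2*sqrt(136/(pi*891*25.4)) = 0.087472 mm


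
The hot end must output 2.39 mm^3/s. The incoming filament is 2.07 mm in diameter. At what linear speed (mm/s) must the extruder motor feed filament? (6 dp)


A = pi*(2.07/2)^2 = 3.365353
v = 2.39 / 3.365353 = 0.710178 mm/s


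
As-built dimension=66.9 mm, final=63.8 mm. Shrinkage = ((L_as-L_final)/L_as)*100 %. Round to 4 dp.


Shrinkage = ((66.9-63.8)/66.9)*100 = 4.6338 %


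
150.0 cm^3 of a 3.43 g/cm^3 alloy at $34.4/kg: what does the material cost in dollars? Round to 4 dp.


Mass = 150.0*3.43/1000 = 0.5145 kg
Cost = 0.5145 * 34.4 = 17.6988 $


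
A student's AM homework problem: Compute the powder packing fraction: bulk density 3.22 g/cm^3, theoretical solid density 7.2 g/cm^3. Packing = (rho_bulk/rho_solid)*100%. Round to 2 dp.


Packing = (3.22/7.2)*100 = 44.72 %


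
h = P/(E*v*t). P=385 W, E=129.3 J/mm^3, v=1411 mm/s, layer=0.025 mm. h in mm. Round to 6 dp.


h = 385 / (129.3*1411*0.025) = 0.08441 mm


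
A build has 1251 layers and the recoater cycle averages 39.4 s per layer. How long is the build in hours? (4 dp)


t = 1251 * 39.4 / 3600 = 13.6915 hrs


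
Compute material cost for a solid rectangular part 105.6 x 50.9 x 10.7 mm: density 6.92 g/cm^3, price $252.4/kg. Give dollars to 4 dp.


V = 105.6 * 50.9 * 10.7 = 57512.928 mm^3 = 57.512928 cm^3
Mass = 57.512928 * 6.92 / 1000 = 0.39798946 kg
Cost = 0.39798946 * 252.4 = 100.4525 $


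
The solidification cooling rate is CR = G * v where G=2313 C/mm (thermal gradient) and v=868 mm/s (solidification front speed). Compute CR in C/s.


CR = 2313 * 868 = 2007684 C/s


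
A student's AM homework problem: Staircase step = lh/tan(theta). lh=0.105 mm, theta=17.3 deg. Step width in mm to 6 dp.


step = 0.105 / tan(17.3) = 0.337116 mm


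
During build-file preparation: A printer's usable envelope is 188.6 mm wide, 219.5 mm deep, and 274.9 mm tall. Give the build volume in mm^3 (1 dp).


V = 188.6 * 219.5 * 274.9 = 11380227.7 mm^3


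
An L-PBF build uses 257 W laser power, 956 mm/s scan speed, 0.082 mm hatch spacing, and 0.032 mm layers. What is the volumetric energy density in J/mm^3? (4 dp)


E = 257 / (956*0.082*0.032) = 102.4499 J/mm^3


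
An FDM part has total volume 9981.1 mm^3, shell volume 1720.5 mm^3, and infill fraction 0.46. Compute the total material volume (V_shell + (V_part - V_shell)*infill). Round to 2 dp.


V_infill = (9981.1 - 1720.5) * 0.46 = 3799.88
V_total = 1720.5 + 3799.88 = 5520.38 mm^3


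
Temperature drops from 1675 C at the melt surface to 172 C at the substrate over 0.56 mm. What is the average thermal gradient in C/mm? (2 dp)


G = (1675-172)/0.56 = 2683.93 C/mm


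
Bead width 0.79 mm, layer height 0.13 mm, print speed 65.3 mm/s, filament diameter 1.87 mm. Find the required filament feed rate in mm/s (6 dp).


Q = 0.79 * 0.13 * 65.3 = 6.70631 mm^3/s
A_fil = pi*(1.87/2)^2 = 2.74645884 mm^2
v_feed = 6.70631 / 2.74645884 = 2.441802 mm/s


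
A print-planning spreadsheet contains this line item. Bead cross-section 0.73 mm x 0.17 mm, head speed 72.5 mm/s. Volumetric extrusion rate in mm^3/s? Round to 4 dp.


Rate = 0.73 * 0.17 * 72.5 = 8.9973 mm^3/s


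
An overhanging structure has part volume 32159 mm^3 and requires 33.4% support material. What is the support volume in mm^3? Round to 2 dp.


V_support = 32159 * 0.334 = 10741.11 mm^3


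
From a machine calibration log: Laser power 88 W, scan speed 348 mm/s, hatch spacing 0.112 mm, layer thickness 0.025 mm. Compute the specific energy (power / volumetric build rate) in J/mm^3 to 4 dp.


Build rate = 348 * 0.112 * 0.025 = 0.9744 mm^3/s
SE = 88 / 0.9744 = 90.312 J/mm^3


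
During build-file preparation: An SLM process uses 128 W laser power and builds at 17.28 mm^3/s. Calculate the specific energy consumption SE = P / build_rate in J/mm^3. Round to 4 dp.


SE = 128 / 17.28 = 7.4074 J/mm^3


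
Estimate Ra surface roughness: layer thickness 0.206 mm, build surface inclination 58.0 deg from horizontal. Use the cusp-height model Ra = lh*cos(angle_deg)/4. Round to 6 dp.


Ra = 0.206 * cos(58.0) / 4 = 0.027291 mm


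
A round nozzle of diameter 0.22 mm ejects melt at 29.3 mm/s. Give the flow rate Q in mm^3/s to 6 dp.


A = pi*(0.22/2)^2 = 0.03801327 mm^2
Q = 0.03801327 * 29.3 = 1.113789 mm^3/s


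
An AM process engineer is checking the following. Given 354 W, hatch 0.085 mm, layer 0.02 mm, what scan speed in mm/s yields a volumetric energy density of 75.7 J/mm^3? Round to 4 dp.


v = 354 / (75.7*0.085*0.02) = 2750.7965 mm/s


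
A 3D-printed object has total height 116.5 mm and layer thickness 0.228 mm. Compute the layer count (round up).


Layers = ceil(116.5/0.228) = 511


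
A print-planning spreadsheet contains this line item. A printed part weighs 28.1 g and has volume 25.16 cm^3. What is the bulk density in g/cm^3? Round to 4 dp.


rho = 28.1 / 25.16 = 1.1169 g/cm^3


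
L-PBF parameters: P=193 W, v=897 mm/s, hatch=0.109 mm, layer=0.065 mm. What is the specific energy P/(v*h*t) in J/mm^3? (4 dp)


Build rate = 897 * 0.109 * 0.065 = 6.355245 mm^3/s
SE = 193 / 6.355245 = 30.3686 J/mm^3


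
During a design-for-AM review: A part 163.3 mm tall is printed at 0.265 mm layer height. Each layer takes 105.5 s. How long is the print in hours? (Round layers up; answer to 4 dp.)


Layers = ceil(163.3/0.265) = 617
t = 617 * 105.5 / 3600 = 18.0815 hrs


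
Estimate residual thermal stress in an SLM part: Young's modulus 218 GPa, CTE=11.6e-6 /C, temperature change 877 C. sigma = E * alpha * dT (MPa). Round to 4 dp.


sigma = 218*1000 * 11.6e-6 * 877 = 2217.7576 MPa


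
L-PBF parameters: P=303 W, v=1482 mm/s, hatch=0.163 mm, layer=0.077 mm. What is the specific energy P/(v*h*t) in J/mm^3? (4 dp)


Build rate = 1482 * 0.163 * 0.077 = 18.600582 mm^3/s
SE = 303 / 18.600582 = 16.2898 J/mm^3


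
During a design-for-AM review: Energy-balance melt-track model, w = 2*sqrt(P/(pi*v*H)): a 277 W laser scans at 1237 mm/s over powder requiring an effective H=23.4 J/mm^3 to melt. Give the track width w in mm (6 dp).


w = 2*sqrt(277/(pi*1237*23.4)) = 0.110383 mm


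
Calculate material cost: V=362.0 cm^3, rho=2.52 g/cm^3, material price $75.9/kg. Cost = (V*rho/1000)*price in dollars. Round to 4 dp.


Mass = 362.0*2.52/1000 = 0.91224 kg
Cost = 0.91224 * 75.9 = 69.239 $


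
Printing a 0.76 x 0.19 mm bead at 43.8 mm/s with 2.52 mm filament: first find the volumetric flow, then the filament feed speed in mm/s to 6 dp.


Q = 0.76 * 0.19 * 43.8 = 6.32472 mm^3/s
A_fil = pi*(2.52/2)^2 = 4.9875925 mm^2
v_feed = 6.32472 / 4.9875925 = 1.268091 mm/s


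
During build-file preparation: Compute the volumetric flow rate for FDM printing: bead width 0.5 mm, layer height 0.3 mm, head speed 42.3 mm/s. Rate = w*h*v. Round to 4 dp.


Rate = 0.5 * 0.3 * 42.3 = 6.345 mm^3/s


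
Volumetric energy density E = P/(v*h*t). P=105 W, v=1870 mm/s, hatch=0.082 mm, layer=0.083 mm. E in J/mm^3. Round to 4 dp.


E = 105 / (1870*0.082*0.083) = 8.25 J/mm^3


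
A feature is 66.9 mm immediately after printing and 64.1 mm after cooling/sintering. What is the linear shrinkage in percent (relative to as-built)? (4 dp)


Shrinkage = ((66.9-64.1)/66.9)*100 = 4.1854 %


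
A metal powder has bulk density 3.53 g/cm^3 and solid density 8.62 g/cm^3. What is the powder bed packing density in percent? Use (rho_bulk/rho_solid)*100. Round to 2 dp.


Packing = (3.53/8.62)*100 = 40.95 %


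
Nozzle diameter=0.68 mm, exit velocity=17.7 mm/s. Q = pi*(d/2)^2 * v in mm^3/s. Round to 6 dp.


A = pi*(0.68/2)^2 = 0.36316811 mm^2
Q = 0.36316811 * 17.7 = 6.428076 mm^3/s


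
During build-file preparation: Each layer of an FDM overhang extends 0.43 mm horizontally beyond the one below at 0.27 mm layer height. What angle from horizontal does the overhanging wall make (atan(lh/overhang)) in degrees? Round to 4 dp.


angle = atan(0.27/0.43) = 32.125 degrees


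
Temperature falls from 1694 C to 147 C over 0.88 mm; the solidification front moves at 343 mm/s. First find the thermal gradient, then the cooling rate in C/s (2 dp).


G = (1694-147)/0.88 = 1757.95454545 C/mm
CR = 1757.95454545 * 343 = 602978.41 C/s


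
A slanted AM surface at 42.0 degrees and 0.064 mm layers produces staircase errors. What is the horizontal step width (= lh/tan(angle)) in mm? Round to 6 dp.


step = 0.064 / tan(42.0) = 0.071079 mm


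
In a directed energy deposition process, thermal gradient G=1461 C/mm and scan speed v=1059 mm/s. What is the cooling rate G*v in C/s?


CR = 1461 * 1059 = 1547199 C/s


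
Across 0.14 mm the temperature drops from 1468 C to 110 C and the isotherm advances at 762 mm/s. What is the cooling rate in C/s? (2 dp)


G = (1468-110)/0.14 = 9700.0 C/mm
CR = 9700.0 * 762 = 7391400.0 C/s


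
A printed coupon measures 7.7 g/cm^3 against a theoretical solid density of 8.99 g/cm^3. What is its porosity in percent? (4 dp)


Porosity = (1-7.7/8.99)*100 = 14.3493 %


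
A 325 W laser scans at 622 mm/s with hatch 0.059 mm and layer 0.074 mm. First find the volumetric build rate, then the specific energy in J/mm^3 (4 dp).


Build rate = 622 * 0.059 * 0.074 = 2.715652 mm^3/s
SE = 325 / 2.715652 = 119.6766 J/mm^3


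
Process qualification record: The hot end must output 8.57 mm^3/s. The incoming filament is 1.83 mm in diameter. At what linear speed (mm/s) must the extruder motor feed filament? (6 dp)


A = pi*(1.83/2)^2 = 2.63022
v = 8.57 / 2.63022 = 3.258283 mm/s


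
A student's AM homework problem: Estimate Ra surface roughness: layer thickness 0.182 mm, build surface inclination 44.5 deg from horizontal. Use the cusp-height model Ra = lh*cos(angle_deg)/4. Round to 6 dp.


Ra = 0.182 * cos(44.5) / 4 = 0.032453 mm


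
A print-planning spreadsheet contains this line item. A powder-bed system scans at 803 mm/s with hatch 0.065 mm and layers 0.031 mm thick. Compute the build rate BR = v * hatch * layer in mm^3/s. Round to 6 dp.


Rate = 803 * 0.065 * 0.031 = 1.618045 mm^3/s


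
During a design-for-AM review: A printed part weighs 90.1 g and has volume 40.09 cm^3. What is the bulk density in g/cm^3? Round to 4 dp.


rho = 90.1 / 40.09 = 2.2474 g/cm^3


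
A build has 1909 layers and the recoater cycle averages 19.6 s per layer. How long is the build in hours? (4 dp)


t = 1909 * 19.6 / 3600 = 10.3934 hrs


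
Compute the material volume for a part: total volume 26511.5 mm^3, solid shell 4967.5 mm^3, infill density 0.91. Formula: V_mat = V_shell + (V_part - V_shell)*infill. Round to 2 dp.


V_infill = (26511.5 - 4967.5) * 0.91 = 19605.04
V_total = 4967.5 + 19605.04 = 24572.54 mm^3


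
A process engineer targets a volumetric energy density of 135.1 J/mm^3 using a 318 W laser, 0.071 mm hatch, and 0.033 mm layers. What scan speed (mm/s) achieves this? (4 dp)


v = 318 / (135.1*0.071*0.033) = 1004.6146 mm/s


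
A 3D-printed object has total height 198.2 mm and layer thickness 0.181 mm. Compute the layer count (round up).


Layers = ceil(198.2/0.181) = 1096


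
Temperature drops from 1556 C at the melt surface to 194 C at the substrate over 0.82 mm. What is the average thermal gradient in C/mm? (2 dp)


G = (1556-194)/0.82 = 1660.98 C/mm


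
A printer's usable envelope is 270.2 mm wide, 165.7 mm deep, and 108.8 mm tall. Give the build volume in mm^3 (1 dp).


V = 270.2 * 165.7 * 108.8 = 4871208.8 mm^3


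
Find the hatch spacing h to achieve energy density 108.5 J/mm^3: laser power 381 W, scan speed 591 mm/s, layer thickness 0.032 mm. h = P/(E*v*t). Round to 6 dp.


h = 381 / (108.5*591*0.032) = 0.185677 mm


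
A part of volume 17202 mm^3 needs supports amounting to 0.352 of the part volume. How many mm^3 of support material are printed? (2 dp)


V_support = 17202 * 0.352 = 6055.1 mm^3


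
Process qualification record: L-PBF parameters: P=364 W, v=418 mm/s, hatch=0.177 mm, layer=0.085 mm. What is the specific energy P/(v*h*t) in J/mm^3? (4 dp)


Build rate = 418 * 0.177 * 0.085 = 6.28881 mm^3/s
SE = 364 / 6.28881 = 57.8806 J/mm^3


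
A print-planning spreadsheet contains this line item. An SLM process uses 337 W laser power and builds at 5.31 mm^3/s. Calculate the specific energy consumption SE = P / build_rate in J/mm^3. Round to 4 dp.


SE = 337 / 5.31 = 63.4652 J/mm^3


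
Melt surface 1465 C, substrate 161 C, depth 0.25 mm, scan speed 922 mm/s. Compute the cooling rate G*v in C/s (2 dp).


G = (1465-161)/0.25 = 5216.0 C/mm
CR = 5216.0 * 922 = 4809152.0 C/s


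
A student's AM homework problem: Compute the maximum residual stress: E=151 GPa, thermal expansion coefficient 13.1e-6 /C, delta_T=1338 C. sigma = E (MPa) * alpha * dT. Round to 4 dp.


sigma = 151*1000 * 13.1e-6 * 1338 = 2646.6978 MPa


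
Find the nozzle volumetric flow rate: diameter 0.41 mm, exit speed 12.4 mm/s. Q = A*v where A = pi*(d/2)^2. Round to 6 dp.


A = pi*(0.41/2)^2 = 0.13202543 mm^2
Q = 0.13202543 * 12.4 = 1.637115 mm^3/s


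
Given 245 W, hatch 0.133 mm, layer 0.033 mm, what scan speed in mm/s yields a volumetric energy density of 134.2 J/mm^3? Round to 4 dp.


v = 245 / (134.2*0.133*0.033) = 415.9566 mm/s


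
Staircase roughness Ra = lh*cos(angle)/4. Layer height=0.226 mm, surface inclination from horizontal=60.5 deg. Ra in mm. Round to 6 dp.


Ra = 0.226 * cos(60.5) / 4 = 0.027822 mm


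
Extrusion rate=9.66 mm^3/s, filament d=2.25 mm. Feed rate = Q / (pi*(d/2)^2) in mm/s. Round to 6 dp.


A = pi*(2.25/2)^2 = 3.976078
v = 9.66 / 3.976078 = 2.42953 mm/s


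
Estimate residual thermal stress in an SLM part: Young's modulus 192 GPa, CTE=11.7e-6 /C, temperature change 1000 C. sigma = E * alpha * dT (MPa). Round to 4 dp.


sigma = 192*1000 * 11.7e-6 * 1000 = 2246.4 MPa


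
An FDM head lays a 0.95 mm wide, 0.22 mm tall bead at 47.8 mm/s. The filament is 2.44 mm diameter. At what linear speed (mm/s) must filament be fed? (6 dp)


Q = 0.95 * 0.22 * 47.8 = 9.9902 mm^3/s
A_fil = pi*(2.44/2)^2 = 4.67594651 mm^2
v_feed = 9.9902 / 4.67594651 = 2.136509 mm/s


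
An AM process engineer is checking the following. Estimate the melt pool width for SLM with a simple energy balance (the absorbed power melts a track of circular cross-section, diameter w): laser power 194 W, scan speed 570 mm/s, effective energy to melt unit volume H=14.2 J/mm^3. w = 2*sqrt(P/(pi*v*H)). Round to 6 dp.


w = 2*sqrt(194/(pi*570*14.2)) = 0.174693 mm


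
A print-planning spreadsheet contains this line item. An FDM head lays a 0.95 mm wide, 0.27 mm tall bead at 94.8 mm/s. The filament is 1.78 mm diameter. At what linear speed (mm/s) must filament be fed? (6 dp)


Q = 0.95 * 0.27 * 94.8 = 24.3162 mm^3/s
A_fil = pi*(1.78/2)^2 = 2.48845554 mm^2
v_feed = 24.3162 / 2.48845554 = 9.771603 mm/s


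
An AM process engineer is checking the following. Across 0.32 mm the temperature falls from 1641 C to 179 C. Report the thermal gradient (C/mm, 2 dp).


G = (1641-179)/0.32 = 4568.75 C/mm


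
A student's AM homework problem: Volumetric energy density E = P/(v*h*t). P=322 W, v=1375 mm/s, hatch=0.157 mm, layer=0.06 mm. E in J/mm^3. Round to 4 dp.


E = 322 / (1375*0.157*0.06) = 24.8601 J/mm^3


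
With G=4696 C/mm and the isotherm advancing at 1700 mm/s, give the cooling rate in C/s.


CR = 4696 * 1700 = 7983200 C/s


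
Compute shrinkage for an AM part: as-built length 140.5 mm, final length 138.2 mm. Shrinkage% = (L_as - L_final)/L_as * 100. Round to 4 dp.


Shrinkage = ((140.5-138.2)/140.5)*100 = 1.637 %


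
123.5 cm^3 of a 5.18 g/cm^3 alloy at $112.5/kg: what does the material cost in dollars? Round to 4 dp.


Mass = 123.5*5.18/1000 = 0.63973 kg
Cost = 0.63973 * 112.5 = 71.9696 $


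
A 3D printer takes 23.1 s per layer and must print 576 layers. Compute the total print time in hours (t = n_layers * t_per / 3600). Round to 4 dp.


t = 576 * 23.1 / 3600 = 3.696 hrs


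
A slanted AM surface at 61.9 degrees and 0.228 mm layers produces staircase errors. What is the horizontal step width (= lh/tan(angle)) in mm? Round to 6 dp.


step = 0.228 / tan(61.9) = 0.121741 mm


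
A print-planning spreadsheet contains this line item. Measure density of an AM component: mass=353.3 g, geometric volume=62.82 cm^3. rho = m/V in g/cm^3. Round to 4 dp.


rho = 353.3 / 62.82 = 5.624 g/cm^3


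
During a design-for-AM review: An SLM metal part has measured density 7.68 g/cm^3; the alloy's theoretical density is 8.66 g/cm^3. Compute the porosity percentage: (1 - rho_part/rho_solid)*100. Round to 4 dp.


Porosity = (1-7.68/8.66)*100 = 11.3164 %


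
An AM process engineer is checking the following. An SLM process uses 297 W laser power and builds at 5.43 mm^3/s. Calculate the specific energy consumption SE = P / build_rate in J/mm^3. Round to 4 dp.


SE = 297 / 5.43 = 54.6961 J/mm^3


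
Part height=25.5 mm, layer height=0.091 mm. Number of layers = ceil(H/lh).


Layers = ceil(25.5/0.091) = 281


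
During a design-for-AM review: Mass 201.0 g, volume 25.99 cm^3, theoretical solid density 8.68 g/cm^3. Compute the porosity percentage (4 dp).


rho_part = 201.0 / 25.99 = 7.73374375 g/cm^3
Porosity = (1 - 7.73374375/8.68)*100 = 10.9016 %


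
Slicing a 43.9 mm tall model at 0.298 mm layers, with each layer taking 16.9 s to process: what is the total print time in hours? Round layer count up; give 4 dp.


Layers = ceil(43.9/0.298) = 148
t = 148 * 16.9 / 3600 = 0.6948 hrs


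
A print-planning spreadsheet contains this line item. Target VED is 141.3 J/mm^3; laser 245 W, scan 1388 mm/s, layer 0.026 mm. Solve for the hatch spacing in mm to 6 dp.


h = 245 / (141.3*1388*0.026) = 0.048046 mm


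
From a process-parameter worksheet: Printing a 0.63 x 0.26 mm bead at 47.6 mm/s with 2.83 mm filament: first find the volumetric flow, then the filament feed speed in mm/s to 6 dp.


Q = 0.63 * 0.26 * 47.6 = 7.79688 mm^3/s
A_fil = pi*(2.83/2)^2 = 6.29017535 mm^2
v_feed = 7.79688 / 6.29017535 = 1.239533 mm/s


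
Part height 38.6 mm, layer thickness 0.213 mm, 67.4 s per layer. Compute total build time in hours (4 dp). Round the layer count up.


Layers = ceil(38.6/0.213) = 182
t = 182 * 67.4 / 3600 = 3.4074 hrs
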